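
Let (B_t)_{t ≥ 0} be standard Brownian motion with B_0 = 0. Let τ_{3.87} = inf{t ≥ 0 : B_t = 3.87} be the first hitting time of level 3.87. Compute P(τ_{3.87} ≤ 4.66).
P(τ_{3.87} ≤ 4.66) = 2(1 − Φ(3.87/√4.66)) = 2(1 − Φ(1.7927)) ≈ 0.0730

By the reflection principle for standard BM, P(τ_b ≤ t) = 2 · P(B_t ≥ b). Since B_t ~ N(0, t), P(B_t ≥ 3.87) = 1 − Φ(3.87/√t) = 1 − Φ(3.87/√4.66) = 1 − Φ(1.7927) ≈ 0.03651. Doubling: P(τ_{3.87} ≤ 4.66) ≈ 2 · 0.03651 = 0.07302 ≈ 0.0730.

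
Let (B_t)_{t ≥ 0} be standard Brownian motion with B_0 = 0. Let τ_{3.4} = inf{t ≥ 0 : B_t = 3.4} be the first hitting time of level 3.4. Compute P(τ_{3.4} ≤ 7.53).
P(τ_{3.4} ≤ 7.53) = 2(1 − Φ(3.4/√7.53)) = 2(1 − Φ(1.2390)) ≈ 0.2153

By the reflection principle for standard BM, P(τ_b ≤ t) = 2 · P(B_t ≥ b). Since B_t ~ N(0, t), P(B_t ≥ 3.4) = 1 − Φ(3.4/√t) = 1 − Φ(3.4/√7.53) = 1 − Φ(1.2390) ≈ 0.10767. Doubling: P(τ_{3.4} ≤ 7.53) ≈ 2 · 0.10767 = 0.21534 ≈ 0.2153.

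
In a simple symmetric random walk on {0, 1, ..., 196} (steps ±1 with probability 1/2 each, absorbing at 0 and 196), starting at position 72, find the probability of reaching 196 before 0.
P(hit 196 before 0) = 72/196 = 18/49

Let u_k = P(hit 196 before 0 | start at k). Then u_0 = 0, u_196 = 1, and u_k = u_{k-1}/2 + u_{k+1}/2 for 1 ≤ k ≤ 195. This harmonic recurrence is solved by u_k = k/196, giving u_72 = 72/196 = 18/49.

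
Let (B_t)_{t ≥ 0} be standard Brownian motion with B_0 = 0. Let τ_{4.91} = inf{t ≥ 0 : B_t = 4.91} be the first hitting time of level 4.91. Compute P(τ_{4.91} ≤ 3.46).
P(τ_{4.91} ≤ 3.46) = 2(1 − Φ(4.91/√3.46)) = 2(1 − Φ(2.6396)) ≈ 0.0083

By the reflection principle for standard BM, P(τ_b ≤ t) = 2 · P(B_t ≥ b). Since B_t ~ N(0, t), P(B_t ≥ 4.91) = 1 − Φ(4.91/√t) = 1 − Φ(4.91/√3.46) = 1 − Φ(2.6396) ≈ 0.00415. Doubling: P(τ_{4.91} ≤ 3.46) ≈ 2 · 0.00415 = 0.00830 ≈ 0.0083.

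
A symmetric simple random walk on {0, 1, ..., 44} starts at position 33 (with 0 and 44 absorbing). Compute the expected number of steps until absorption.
E[τ | X_0 = 33] = 363

Let v_k = E[τ | X_0 = k]. Boundary: v_0 = v_44 = 0. Recurrence: v_k = 1 + (v_{k-1} + v_{k+1})/2 for 1 ≤ k ≤ 43. The particular solution to v_k − (v_{k-1} + v_{k+1})/2 = 1 is v_k = −k^2. Adding homogeneous solution A + B k and matching boundaries gives v_k = k (44 − k). Substituting k = 33: v_33 = 33 · 11 = 363.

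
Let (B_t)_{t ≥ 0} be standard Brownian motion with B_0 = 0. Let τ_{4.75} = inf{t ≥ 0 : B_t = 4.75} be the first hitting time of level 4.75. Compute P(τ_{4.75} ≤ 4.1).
P(τ_{4.75} ≤ 4.1) = 2(1 − Φ(4.75/√4.1)) = 2(1 − Φ(2.3459)) ≈ 0.0190

By the reflection principle for standard BM, P(τ_b ≤ t) = 2 · P(B_t ≥ b). Since B_t ~ N(0, t), P(B_t ≥ 4.75) = 1 − Φ(4.75/√t) = 1 − Φ(4.75/√4.1) = 1 − Φ(2.3459) ≈ 0.00949. Doubling: P(τ_{4.75} ≤ 4.1) ≈ 2 · 0.00949 = 0.01898 ≈ 0.0190.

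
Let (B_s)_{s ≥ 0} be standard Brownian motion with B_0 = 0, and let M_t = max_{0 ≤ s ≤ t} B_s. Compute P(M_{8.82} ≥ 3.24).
P(M_{8.82} ≥ 3.24) = 2·P(B_{8.82} ≥ 3.24) = 2(1 − Φ(3.24/√8.82)) ≈ 0.2753

By the reflection principle for Brownian motion, P(M_t ≥ a) = 2 · P(B_t ≥ a) for a ≥ 0. Since B_t ~ N(0, t), P(B_t ≥ 3.24) = 1 − Φ(3.24/√t) = 1 − Φ(3.24/√8.82) = 1 − Φ(1.0910). So
  P(M_{8.82} ≥ 3.24) = 2(1 − Φ(1.0910)) ≈ 0.2753.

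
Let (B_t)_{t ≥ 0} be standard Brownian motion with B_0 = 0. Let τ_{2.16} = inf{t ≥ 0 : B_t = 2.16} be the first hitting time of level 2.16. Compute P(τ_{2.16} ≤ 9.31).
P(τ_{2.16} ≤ 9.31) = 2(1 − Φ(2.16/√9.31)) = 2(1 − Φ(0.7079)) ≈ 0.4790

By the reflection principle for standard BM, P(τ_b ≤ t) = 2 · P(B_t ≥ b). Since B_t ~ N(0, t), P(B_t ≥ 2.16) = 1 − Φ(2.16/√t) = 1 − Φ(2.16/√9.31) = 1 − Φ(0.7079) ≈ 0.23950. Doubling: P(τ_{2.16} ≤ 9.31) ≈ 2 · 0.23950 = 0.47900 ≈ 0.4790.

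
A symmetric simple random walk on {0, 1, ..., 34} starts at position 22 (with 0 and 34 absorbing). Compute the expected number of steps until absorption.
E[τ | X_0 = 22] = 264

Let v_k = E[τ | X_0 = k]. Boundary: v_0 = v_34 = 0. Recurrence: v_k = 1 + (v_{k-1} + v_{k+1})/2 for 1 ≤ k ≤ 33. The particular solution to v_k − (v_{k-1} + v_{k+1})/2 = 1 is v_k = −k^2. Adding homogeneous solution A + B k and matching boundaries gives v_k = k (34 − k). Substituting k = 22: v_22 = 22 · 12 = 264.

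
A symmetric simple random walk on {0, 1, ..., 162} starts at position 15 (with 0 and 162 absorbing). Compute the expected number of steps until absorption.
E[τ | X_0 = 15] = 2205

Let v_k = E[τ | X_0 = k]. Boundary: v_0 = v_162 = 0. Recurrence: v_k = 1 + (v_{k-1} + v_{k+1})/2 for 1 ≤ k ≤ 161. The particular solution to v_k − (v_{k-1} + v_{k+1})/2 = 1 is v_k = −k^2. Adding homogeneous solution A + B k and matching boundaries gives v_k = k (162 − k). Substituting k = 15: v_15 = 15 · 147 = 2205.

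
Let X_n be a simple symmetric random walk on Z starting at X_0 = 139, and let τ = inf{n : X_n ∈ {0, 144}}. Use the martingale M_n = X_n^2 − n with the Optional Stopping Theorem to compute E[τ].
E[τ] = 695

M_n = X_n^2 − n is a martingale (since E[X_{n+1}^2 | F_n] = X_n^2 + 1). By OST (τ has finite mean in a bounded region), E[M_τ] = E[M_0] = X_0^2 − 0 = 139^2 = 19321. Also E[M_τ] = E[X_τ^2] − E[τ]. The walk exits at 0 or 144, with P(hit 144 first) = 139/144, so E[X_τ^2] = 144^2 · 139/144 + 0 = 20016. Thus E[τ] = E[X_τ^2] − E[M_τ] = 20016 − 19321 = 695 = 139(144 − 139) = 695.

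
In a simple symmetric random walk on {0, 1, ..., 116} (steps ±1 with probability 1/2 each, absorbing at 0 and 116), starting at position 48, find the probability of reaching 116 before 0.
P(hit 116 before 0) = 48/116 = 12/29

Let u_k = P(hit 116 before 0 | start at k). Then u_0 = 0, u_116 = 1, and u_k = u_{k-1}/2 + u_{k+1}/2 for 1 ≤ k ≤ 115. This harmonic recurrence is solved by u_k = k/116, giving u_48 = 48/116 = 12/29.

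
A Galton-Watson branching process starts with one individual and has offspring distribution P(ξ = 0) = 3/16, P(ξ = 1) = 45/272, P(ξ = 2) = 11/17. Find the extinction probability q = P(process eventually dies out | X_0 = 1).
q = 51/176

The pgf is f(s) = 3/16 + 45/272·s + 11/17·s². The extinction probability q is the smallest fixed point of f in [0, 1]. Setting s = f(s):
  11/17·s² + (45/272 − 1)·s + 3/16 = 0
  11/17·s² − (3/16 + 11/17)·s + 3/16 = 0
which factors as (s − 1)·(11/17·s − 3/16) = 0, giving roots s = 1 and s = (3/16)/(11/17) = 51/176.
Mean offspring μ = 45/272 + 2·11/17 = 397/272 > 1 (supercritical), so q < 1. The extinction probability is the smaller root: q = (3/16)/(11/17) = 51/176.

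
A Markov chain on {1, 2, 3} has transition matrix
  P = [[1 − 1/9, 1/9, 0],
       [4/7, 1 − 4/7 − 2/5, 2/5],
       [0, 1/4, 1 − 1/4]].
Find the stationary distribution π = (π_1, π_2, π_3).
π = (180/271, 35/271, 56/271)

This is a birth-death chain on three states, which satisfies detailed balance: π_1 · P_{12} = π_2 · P_{21} and π_2 · P_{23} = π_3 · P_{32}.
From π_1 · 1/9 = π_2 · 4/7: π_2/π_1 = (1/9)/(4/7) = 7/36.
From π_2 · 2/5 = π_3 · 1/4: π_3/π_2 = (2/5)/(1/4) = 8/5.
Take π_1 proportional to 1; then unnormalized π = (1, 7/36, 14/45). Normalize by dividing by the sum 271/180:
  π = (180/271, 35/271, 56/271).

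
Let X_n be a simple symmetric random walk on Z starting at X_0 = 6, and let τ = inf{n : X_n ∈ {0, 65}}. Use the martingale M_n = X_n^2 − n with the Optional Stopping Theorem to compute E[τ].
E[τ] = 354

M_n = X_n^2 − n is a martingale (since E[X_{n+1}^2 | F_n] = X_n^2 + 1). By OST (τ has finite mean in a bounded region), E[M_τ] = E[M_0] = X_0^2 − 0 = 6^2 = 36. Also E[M_τ] = E[X_τ^2] − E[τ]. The walk exits at 0 or 65, with P(hit 65 first) = 6/65, so E[X_τ^2] = 65^2 · 6/65 + 0 = 390. Thus E[τ] = E[X_τ^2] − E[M_τ] = 390 − 36 = 354 = 6(65 − 6) = 354.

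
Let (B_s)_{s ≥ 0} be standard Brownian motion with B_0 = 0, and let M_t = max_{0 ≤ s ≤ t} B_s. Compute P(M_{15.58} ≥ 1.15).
P(M_{15.58} ≥ 1.15) = 2·P(B_{15.58} ≥ 1.15) = 2(1 − Φ(1.15/√15.58)) ≈ 0.7708

By the reflection principle for Brownian motion, P(M_t ≥ a) = 2 · P(B_t ≥ a) for a ≥ 0. Since B_t ~ N(0, t), P(B_t ≥ 1.15) = 1 − Φ(1.15/√t) = 1 − Φ(1.15/√15.58) = 1 − Φ(0.2913). So
  P(M_{15.58} ≥ 1.15) = 2(1 − Φ(0.2913)) ≈ 0.7708.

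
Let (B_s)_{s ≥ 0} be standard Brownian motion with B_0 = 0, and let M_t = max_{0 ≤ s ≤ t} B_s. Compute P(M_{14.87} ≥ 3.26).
P(M_{14.87} ≥ 3.26) = 2·P(B_{14.87} ≥ 3.26) = 2(1 − Φ(3.26/√14.87)) ≈ 0.3979

By the reflection principle for Brownian motion, P(M_t ≥ a) = 2 · P(B_t ≥ a) for a ≥ 0. Since B_t ~ N(0, t), P(B_t ≥ 3.26) = 1 − Φ(3.26/√t) = 1 − Φ(3.26/√14.87) = 1 − Φ(0.8454). So
  P(M_{14.87} ≥ 3.26) = 2(1 − Φ(0.8454)) ≈ 0.3979.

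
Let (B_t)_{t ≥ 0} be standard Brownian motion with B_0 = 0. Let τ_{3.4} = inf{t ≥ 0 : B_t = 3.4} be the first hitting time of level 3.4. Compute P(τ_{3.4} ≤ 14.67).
P(τ_{3.4} ≤ 14.67) = 2(1 − Φ(3.4/√14.67)) = 2(1 − Φ(0.8877)) ≈ 0.3747

By the reflection principle for standard BM, P(τ_b ≤ t) = 2 · P(B_t ≥ b). Since B_t ~ N(0, t), P(B_t ≥ 3.4) = 1 − Φ(3.4/√t) = 1 − Φ(3.4/√14.67) = 1 − Φ(0.8877) ≈ 0.18735. Doubling: P(τ_{3.4} ≤ 14.67) ≈ 2 · 0.18735 = 0.37470 ≈ 0.3747.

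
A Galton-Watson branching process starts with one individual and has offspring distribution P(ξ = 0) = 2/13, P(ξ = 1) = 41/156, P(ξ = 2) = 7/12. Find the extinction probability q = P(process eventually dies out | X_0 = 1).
q = 24/91

The pgf is f(s) = 2/13 + 41/156·s + 7/12·s². The extinction probability q is the smallest fixed point of f in [0, 1]. Setting s = f(s):
  7/12·s² + (41/156 − 1)·s + 2/13 = 0
  7/12·s² − (2/13 + 7/12)·s + 2/13 = 0
which factors as (s − 1)·(7/12·s − 2/13) = 0, giving roots s = 1 and s = (2/13)/(7/12) = 24/91.
Mean offspring μ = 41/156 + 2·7/12 = 223/156 > 1 (supercritical), so q < 1. The extinction probability is the smaller root: q = (2/13)/(7/12) = 24/91.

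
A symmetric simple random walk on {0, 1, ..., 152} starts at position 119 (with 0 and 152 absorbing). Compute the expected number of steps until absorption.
E[τ | X_0 = 119] = 3927

Let v_k = E[τ | X_0 = k]. Boundary: v_0 = v_152 = 0. Recurrence: v_k = 1 + (v_{k-1} + v_{k+1})/2 for 1 ≤ k ≤ 151. The particular solution to v_k − (v_{k-1} + v_{k+1})/2 = 1 is v_k = −k^2. Adding homogeneous solution A + B k and matching boundaries gives v_k = k (152 − k). Substituting k = 119: v_119 = 119 · 33 = 3927.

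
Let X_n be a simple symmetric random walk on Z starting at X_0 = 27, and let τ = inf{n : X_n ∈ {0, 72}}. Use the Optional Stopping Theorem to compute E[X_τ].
E[X_τ] = 27

X_n is a martingale and τ is a bounded-mean stopping time (indeed τ is finite a.s. with bounded expectation since the walk is in a bounded region). By the OST, E[X_τ] = E[X_0] = 27. Equivalently: E[X_τ] = 72 · P(hit 72 first) + 0 · P(hit 0 first) = 72 · (27/72) = 27.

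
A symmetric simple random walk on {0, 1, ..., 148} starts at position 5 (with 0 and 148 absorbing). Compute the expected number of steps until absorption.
E[τ | X_0 = 5] = 715

Let v_k = E[τ | X_0 = k]. Boundary: v_0 = v_148 = 0. Recurrence: v_k = 1 + (v_{k-1} + v_{k+1})/2 for 1 ≤ k ≤ 147. The particular solution to v_k − (v_{k-1} + v_{k+1})/2 = 1 is v_k = −k^2. Adding homogeneous solution A + B k and matching boundaries gives v_k = k (148 − k). Substituting k = 5: v_5 = 5 · 143 = 715.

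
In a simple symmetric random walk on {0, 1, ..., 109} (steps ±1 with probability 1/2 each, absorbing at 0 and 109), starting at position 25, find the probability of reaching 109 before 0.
P(hit 109 before 0) = 25/109

Let u_k = P(hit 109 before 0 | start at k). Then u_0 = 0, u_109 = 1, and u_k = u_{k-1}/2 + u_{k+1}/2 for 1 ≤ k ≤ 108. This harmonic recurrence is solved by u_k = k/109, giving u_25 = 25/109.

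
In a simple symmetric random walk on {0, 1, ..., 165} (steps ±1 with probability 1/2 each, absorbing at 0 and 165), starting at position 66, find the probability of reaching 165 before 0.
P(hit 165 before 0) = 66/165 = 2/5

Let u_k = P(hit 165 before 0 | start at k). Then u_0 = 0, u_165 = 1, and u_k = u_{k-1}/2 + u_{k+1}/2 for 1 ≤ k ≤ 164. This harmonic recurrence is solved by u_k = k/165, giving u_66 = 66/165 = 2/5.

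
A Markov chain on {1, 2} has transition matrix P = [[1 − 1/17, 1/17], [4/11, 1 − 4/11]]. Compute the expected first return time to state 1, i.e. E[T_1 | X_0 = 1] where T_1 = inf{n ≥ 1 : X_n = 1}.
E[T_1 | X_0 = 1] = 1/π_1 = 79/68

For an irreducible recurrent Markov chain with stationary distribution π, E[T_i | X_0 = i] = 1/π_i (Kac's formula). Here π_1 = (4/11)/(1/17 + 4/11) = (4/11)/(79/187) = 68/79, so E[T_1 | X_0 = 1] = 1/π_1 = (1/17 + 4/11)/(4/11) = (79/187)/(4/11) = 79/68.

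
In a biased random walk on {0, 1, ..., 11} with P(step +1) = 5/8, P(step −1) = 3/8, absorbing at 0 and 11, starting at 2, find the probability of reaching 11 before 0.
P(hit 11 before 0) = (1 − (3/5)^2) / (1 − (3/5)^11) = 15625000/24325489

Let u_k denote P(reach 11 before 0 | start at k). Boundary: u_0 = 0, u_11 = 1. Recurrence: u_k = 5/8·u_{k+1} + 3/8·u_{k-1} for 1 ≤ k ≤ 10. Try u_k = A + B·r^k with r = q/p = (3/8)/(5/8) = 3/5. Substitution satisfies the recurrence; boundary conditions give:
  u_k = (1 − r^k) / (1 − r^N) = (1 − (3/5)^2) / (1 − (3/5)^11) = 15625000/24325489.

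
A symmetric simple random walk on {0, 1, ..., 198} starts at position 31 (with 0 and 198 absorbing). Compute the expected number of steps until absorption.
E[τ | X_0 = 31] = 5177

Let v_k = E[τ | X_0 = k]. Boundary: v_0 = v_198 = 0. Recurrence: v_k = 1 + (v_{k-1} + v_{k+1})/2 for 1 ≤ k ≤ 197. The particular solution to v_k − (v_{k-1} + v_{k+1})/2 = 1 is v_k = −k^2. Adding homogeneous solution A + B k and matching boundaries gives v_k = k (198 − k). Substituting k = 31: v_31 = 31 · 167 = 5177.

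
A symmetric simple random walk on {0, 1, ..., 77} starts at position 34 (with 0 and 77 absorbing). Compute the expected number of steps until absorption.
E[τ | X_0 = 34] = 1462

Let v_k = E[τ | X_0 = k]. Boundary: v_0 = v_77 = 0. Recurrence: v_k = 1 + (v_{k-1} + v_{k+1})/2 for 1 ≤ k ≤ 76. The particular solution to v_k − (v_{k-1} + v_{k+1})/2 = 1 is v_k = −k^2. Adding homogeneous solution A + B k and matching boundaries gives v_k = k (77 − k). Substituting k = 34: v_34 = 34 · 43 = 1462.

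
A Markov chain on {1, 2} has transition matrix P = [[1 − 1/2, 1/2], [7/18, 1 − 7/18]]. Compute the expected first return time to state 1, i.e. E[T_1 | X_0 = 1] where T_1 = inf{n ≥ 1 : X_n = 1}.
E[T_1 | X_0 = 1] = 1/π_1 = 16/7

For an irreducible recurrent Markov chain with stationary distribution π, E[T_i | X_0 = i] = 1/π_i (Kac's formula). Here π_1 = (7/18)/(1/2 + 7/18) = (7/18)/(8/9) = 7/16, so E[T_1 | X_0 = 1] = 1/π_1 = (1/2 + 7/18)/(7/18) = (8/9)/(7/18) = 16/7.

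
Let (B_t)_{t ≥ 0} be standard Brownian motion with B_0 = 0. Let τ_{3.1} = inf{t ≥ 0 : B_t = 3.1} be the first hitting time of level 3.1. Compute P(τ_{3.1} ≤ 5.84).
P(τ_{3.1} ≤ 5.84) = 2(1 − Φ(3.1/√5.84)) = 2(1 − Φ(1.2828)) ≈ 0.1996

By the reflection principle for standard BM, P(τ_b ≤ t) = 2 · P(B_t ≥ b). Since B_t ~ N(0, t), P(B_t ≥ 3.1) = 1 − Φ(3.1/√t) = 1 − Φ(3.1/√5.84) = 1 − Φ(1.2828) ≈ 0.09978. Doubling: P(τ_{3.1} ≤ 5.84) ≈ 2 · 0.09978 = 0.19956 ≈ 0.1996.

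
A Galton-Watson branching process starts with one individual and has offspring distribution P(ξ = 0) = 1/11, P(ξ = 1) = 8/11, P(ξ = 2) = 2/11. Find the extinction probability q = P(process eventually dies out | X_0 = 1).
q = 1/2

The pgf is f(s) = 1/11 + 8/11·s + 2/11·s². The extinction probability q is the smallest fixed point of f in [0, 1]. Setting s = f(s):
  2/11·s² + (8/11 − 1)·s + 1/11 = 0
  2/11·s² − (1/11 + 2/11)·s + 1/11 = 0
which factors as (s − 1)·(2/11·s − 1/11) = 0, giving roots s = 1 and s = (1/11)/(2/11) = 1/2.
Mean offspring μ = 8/11 + 2·2/11 = 12/11 > 1 (supercritical), so q < 1. The extinction probability is the smaller root: q = (1/11)/(2/11) = 1/2.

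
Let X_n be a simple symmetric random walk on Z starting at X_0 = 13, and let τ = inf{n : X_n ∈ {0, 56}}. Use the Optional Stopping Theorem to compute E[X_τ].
E[X_τ] = 13

X_n is a martingale and τ is a bounded-mean stopping time (indeed τ is finite a.s. with bounded expectation since the walk is in a bounded region). By the OST, E[X_τ] = E[X_0] = 13. Equivalently: E[X_τ] = 56 · P(hit 56 first) + 0 · P(hit 0 first) = 56 · (13/56) = 13.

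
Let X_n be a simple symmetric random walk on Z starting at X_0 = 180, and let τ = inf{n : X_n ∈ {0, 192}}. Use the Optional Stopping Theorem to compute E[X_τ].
E[X_τ] = 180

X_n is a martingale and τ is a bounded-mean stopping time (indeed τ is finite a.s. with bounded expectation since the walk is in a bounded region). By the OST, E[X_τ] = E[X_0] = 180. Equivalently: E[X_τ] = 192 · P(hit 192 first) + 0 · P(hit 0 first) = 192 · (180/192) = 180.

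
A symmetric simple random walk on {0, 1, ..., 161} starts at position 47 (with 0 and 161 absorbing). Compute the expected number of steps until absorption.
E[τ | X_0 = 47] = 5358

Let v_k = E[τ | X_0 = k]. Boundary: v_0 = v_161 = 0. Recurrence: v_k = 1 + (v_{k-1} + v_{k+1})/2 for 1 ≤ k ≤ 160. The particular solution to v_k − (v_{k-1} + v_{k+1})/2 = 1 is v_k = −k^2. Adding homogeneous solution A + B k and matching boundaries gives v_k = k (161 − k). Substituting k = 47: v_47 = 47 · 114 = 5358.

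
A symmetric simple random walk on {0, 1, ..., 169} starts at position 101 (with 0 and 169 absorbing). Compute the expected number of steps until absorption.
E[τ | X_0 = 101] = 6868

Let v_k = E[τ | X_0 = k]. Boundary: v_0 = v_169 = 0. Recurrence: v_k = 1 + (v_{k-1} + v_{k+1})/2 for 1 ≤ k ≤ 168. The particular solution to v_k − (v_{k-1} + v_{k+1})/2 = 1 is v_k = −k^2. Adding homogeneous solution A + B k and matching boundaries gives v_k = k (169 − k). Substituting k = 101: v_101 = 101 · 68 = 6868.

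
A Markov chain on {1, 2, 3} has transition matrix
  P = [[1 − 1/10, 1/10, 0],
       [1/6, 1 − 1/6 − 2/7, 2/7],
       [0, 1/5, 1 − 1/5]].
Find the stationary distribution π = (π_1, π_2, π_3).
π = (35/86, 21/86, 15/43)

This is a birth-death chain on three states, which satisfies detailed balance: π_1 · P_{12} = π_2 · P_{21} and π_2 · P_{23} = π_3 · P_{32}.
From π_1 · 1/10 = π_2 · 1/6: π_2/π_1 = (1/10)/(1/6) = 3/5.
From π_2 · 2/7 = π_3 · 1/5: π_3/π_2 = (2/7)/(1/5) = 10/7.
Take π_1 proportional to 1; then unnormalized π = (1, 3/5, 6/7). Normalize by dividing by the sum 86/35:
  π = (35/86, 21/86, 15/43).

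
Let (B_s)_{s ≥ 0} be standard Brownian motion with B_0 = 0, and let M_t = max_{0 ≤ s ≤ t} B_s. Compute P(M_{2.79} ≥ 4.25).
P(M_{2.79} ≥ 4.25) = 2·P(B_{2.79} ≥ 4.25) = 2(1 − Φ(4.25/√2.79)) ≈ 0.0109

By the reflection principle for Brownian motion, P(M_t ≥ a) = 2 · P(B_t ≥ a) for a ≥ 0. Since B_t ~ N(0, t), P(B_t ≥ 4.25) = 1 − Φ(4.25/√t) = 1 − Φ(4.25/√2.79) = 1 − Φ(2.5444). So
  P(M_{2.79} ≥ 4.25) = 2(1 − Φ(2.5444)) ≈ 0.0109.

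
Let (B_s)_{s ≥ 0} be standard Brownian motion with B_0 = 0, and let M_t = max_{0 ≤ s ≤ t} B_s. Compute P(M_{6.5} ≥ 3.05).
P(M_{6.5} ≥ 3.05) = 2·P(B_{6.5} ≥ 3.05) = 2(1 − Φ(3.05/√6.5)) ≈ 0.2316

By the reflection principle for Brownian motion, P(M_t ≥ a) = 2 · P(B_t ≥ a) for a ≥ 0. Since B_t ~ N(0, t), P(B_t ≥ 3.05) = 1 − Φ(3.05/√t) = 1 − Φ(3.05/√6.5) = 1 − Φ(1.1963). So
  P(M_{6.5} ≥ 3.05) = 2(1 − Φ(1.1963)) ≈ 0.2316.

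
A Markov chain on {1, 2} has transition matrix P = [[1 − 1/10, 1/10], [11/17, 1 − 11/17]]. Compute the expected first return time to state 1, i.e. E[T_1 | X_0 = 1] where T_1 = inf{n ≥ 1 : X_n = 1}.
E[T_1 | X_0 = 1] = 1/π_1 = 127/110

For an irreducible recurrent Markov chain with stationary distribution π, E[T_i | X_0 = i] = 1/π_i (Kac's formula). Here π_1 = (11/17)/(1/10 + 11/17) = (11/17)/(127/170) = 110/127, so E[T_1 | X_0 = 1] = 1/π_1 = (1/10 + 11/17)/(11/17) = (127/170)/(11/17) = 127/110.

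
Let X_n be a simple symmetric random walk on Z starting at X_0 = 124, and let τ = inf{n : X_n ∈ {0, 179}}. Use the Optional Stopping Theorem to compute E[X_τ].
E[X_τ] = 124

X_n is a martingale and τ is a bounded-mean stopping time (indeed τ is finite a.s. with bounded expectation since the walk is in a bounded region). By the OST, E[X_τ] = E[X_0] = 124. Equivalently: E[X_τ] = 179 · P(hit 179 first) + 0 · P(hit 0 first) = 179 · (124/179) = 124.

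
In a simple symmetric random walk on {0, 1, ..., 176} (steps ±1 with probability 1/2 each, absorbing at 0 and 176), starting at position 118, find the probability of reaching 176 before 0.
P(hit 176 before 0) = 118/176 = 59/88

Let u_k = P(hit 176 before 0 | start at k). Then u_0 = 0, u_176 = 1, and u_k = u_{k-1}/2 + u_{k+1}/2 for 1 ≤ k ≤ 175. This harmonic recurrence is solved by u_k = k/176, giving u_118 = 118/176 = 59/88.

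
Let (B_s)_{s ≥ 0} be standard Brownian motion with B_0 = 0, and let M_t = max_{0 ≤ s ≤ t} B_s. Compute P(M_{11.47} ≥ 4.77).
P(M_{11.47} ≥ 4.77) = 2·P(B_{11.47} ≥ 4.77) = 2(1 − Φ(4.77/√11.47)) ≈ 0.1590

By the reflection principle for Brownian motion, P(M_t ≥ a) = 2 · P(B_t ≥ a) for a ≥ 0. Since B_t ~ N(0, t), P(B_t ≥ 4.77) = 1 − Φ(4.77/√t) = 1 − Φ(4.77/√11.47) = 1 − Φ(1.4084). So
  P(M_{11.47} ≥ 4.77) = 2(1 − Φ(1.4084)) ≈ 0.1590.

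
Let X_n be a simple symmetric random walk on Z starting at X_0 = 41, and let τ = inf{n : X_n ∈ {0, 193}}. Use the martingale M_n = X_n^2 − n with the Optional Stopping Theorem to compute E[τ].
E[τ] = 6232

M_n = X_n^2 − n is a martingale (since E[X_{n+1}^2 | F_n] = X_n^2 + 1). By OST (τ has finite mean in a bounded region), E[M_τ] = E[M_0] = X_0^2 − 0 = 41^2 = 1681. Also E[M_τ] = E[X_τ^2] − E[τ]. The walk exits at 0 or 193, with P(hit 193 first) = 41/193, so E[X_τ^2] = 193^2 · 41/193 + 0 = 7913. Thus E[τ] = E[X_τ^2] − E[M_τ] = 7913 − 1681 = 6232 = 41(193 − 41) = 6232.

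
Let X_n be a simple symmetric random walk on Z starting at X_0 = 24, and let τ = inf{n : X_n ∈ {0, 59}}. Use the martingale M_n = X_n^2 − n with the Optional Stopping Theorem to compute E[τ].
E[τ] = 840

M_n = X_n^2 − n is a martingale (since E[X_{n+1}^2 | F_n] = X_n^2 + 1). By OST (τ has finite mean in a bounded region), E[M_τ] = E[M_0] = X_0^2 − 0 = 24^2 = 576. Also E[M_τ] = E[X_τ^2] − E[τ]. The walk exits at 0 or 59, with P(hit 59 first) = 24/59, so E[X_τ^2] = 59^2 · 24/59 + 0 = 1416. Thus E[τ] = E[X_τ^2] − E[M_τ] = 1416 − 576 = 840 = 24(59 − 24) = 840.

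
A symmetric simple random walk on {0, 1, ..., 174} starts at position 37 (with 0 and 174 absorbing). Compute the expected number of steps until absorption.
E[τ | X_0 = 37] = 5069

Let v_k = E[τ | X_0 = k]. Boundary: v_0 = v_174 = 0. Recurrence: v_k = 1 + (v_{k-1} + v_{k+1})/2 for 1 ≤ k ≤ 173. The particular solution to v_k − (v_{k-1} + v_{k+1})/2 = 1 is v_k = −k^2. Adding homogeneous solution A + B k and matching boundaries gives v_k = k (174 − k). Substituting k = 37: v_37 = 37 · 137 = 5069.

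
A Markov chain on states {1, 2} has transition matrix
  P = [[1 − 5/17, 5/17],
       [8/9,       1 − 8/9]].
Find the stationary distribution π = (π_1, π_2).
π_1 = 136/181, π_2 = 45/181

Solve πP = π with π_1 + π_2 = 1. From πP = π: π_1 · (1 − 5/17) + π_2 · 8/9 = π_1 ⇒ π_2 · 8/9 = π_1 · 5/17 ⇒ π_2/π_1 = (5/17)/(8/9) = 45/136. Together with π_1 + π_2 = 1:
  π_1 = (8/9)/(5/17 + 8/9) = (8/9)/(181/153) = 136/181,
  π_2 = (5/17)/(5/17 + 8/9) = (5/17)/(181/153) = 45/181.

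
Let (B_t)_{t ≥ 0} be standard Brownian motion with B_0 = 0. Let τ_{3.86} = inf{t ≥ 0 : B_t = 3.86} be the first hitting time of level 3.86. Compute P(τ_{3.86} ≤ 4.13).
P(τ_{3.86} ≤ 4.13) = 2(1 − Φ(3.86/√4.13)) = 2(1 − Φ(1.8994)) ≈ 0.0575

By the reflection principle for standard BM, P(τ_b ≤ t) = 2 · P(B_t ≥ b). Since B_t ~ N(0, t), P(B_t ≥ 3.86) = 1 − Φ(3.86/√t) = 1 − Φ(3.86/√4.13) = 1 − Φ(1.8994) ≈ 0.02876. Doubling: P(τ_{3.86} ≤ 4.13) ≈ 2 · 0.02876 = 0.05752 ≈ 0.0575.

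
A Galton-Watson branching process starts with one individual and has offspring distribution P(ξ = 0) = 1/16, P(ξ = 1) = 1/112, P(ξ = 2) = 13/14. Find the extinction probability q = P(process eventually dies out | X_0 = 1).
q = 7/104

The pgf is f(s) = 1/16 + 1/112·s + 13/14·s². The extinction probability q is the smallest fixed point of f in [0, 1]. Setting s = f(s):
  13/14·s² + (1/112 − 1)·s + 1/16 = 0
  13/14·s² − (1/16 + 13/14)·s + 1/16 = 0
which factors as (s − 1)·(13/14·s − 1/16) = 0, giving roots s = 1 and s = (1/16)/(13/14) = 7/104.
Mean offspring μ = 1/112 + 2·13/14 = 209/112 > 1 (supercritical), so q < 1. The extinction probability is the smaller root: q = (1/16)/(13/14) = 7/104.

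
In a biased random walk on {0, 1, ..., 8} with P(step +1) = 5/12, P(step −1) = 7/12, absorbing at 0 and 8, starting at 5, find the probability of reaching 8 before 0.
P(hit 8 before 0) = (1 − (7/5)^5) / (1 − (7/5)^8) = 855125/2687088

Let u_k denote P(reach 8 before 0 | start at k). Boundary: u_0 = 0, u_8 = 1. Recurrence: u_k = 5/12·u_{k+1} + 7/12·u_{k-1} for 1 ≤ k ≤ 7. Try u_k = A + B·r^k with r = q/p = (7/12)/(5/12) = 7/5. Substitution satisfies the recurrence; boundary conditions give:
  u_k = (1 − r^k) / (1 − r^N) = (1 − (7/5)^5) / (1 − (7/5)^8) = 855125/2687088.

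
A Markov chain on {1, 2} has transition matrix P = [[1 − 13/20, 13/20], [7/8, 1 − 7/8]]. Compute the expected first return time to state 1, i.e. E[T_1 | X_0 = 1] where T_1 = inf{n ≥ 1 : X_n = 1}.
E[T_1 | X_0 = 1] = 1/π_1 = 61/35

For an irreducible recurrent Markov chain with stationary distribution π, E[T_i | X_0 = i] = 1/π_i (Kac's formula). Here π_1 = (7/8)/(13/20 + 7/8) = (7/8)/(61/40) = 35/61, so E[T_1 | X_0 = 1] = 1/π_1 = (13/20 + 7/8)/(7/8) = (61/40)/(7/8) = 61/35.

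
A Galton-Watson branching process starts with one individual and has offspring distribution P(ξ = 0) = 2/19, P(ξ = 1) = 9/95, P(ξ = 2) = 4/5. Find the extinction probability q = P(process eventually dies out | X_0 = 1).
q = 5/38

The pgf is f(s) = 2/19 + 9/95·s + 4/5·s². The extinction probability q is the smallest fixed point of f in [0, 1]. Setting s = f(s):
  4/5·s² + (9/95 − 1)·s + 2/19 = 0
  4/5·s² − (2/19 + 4/5)·s + 2/19 = 0
which factors as (s − 1)·(4/5·s − 2/19) = 0, giving roots s = 1 and s = (2/19)/(4/5) = 5/38.
Mean offspring μ = 9/95 + 2·4/5 = 161/95 > 1 (supercritical), so q < 1. The extinction probability is the smaller root: q = (2/19)/(4/5) = 5/38.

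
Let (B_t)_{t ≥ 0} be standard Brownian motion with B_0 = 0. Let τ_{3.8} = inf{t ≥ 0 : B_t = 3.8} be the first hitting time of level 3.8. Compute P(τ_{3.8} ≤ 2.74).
P(τ_{3.8} ≤ 2.74) = 2(1 − Φ(3.8/√2.74)) = 2(1 − Φ(2.2957)) ≈ 0.0217

By the reflection principle for standard BM, P(τ_b ≤ t) = 2 · P(B_t ≥ b). Since B_t ~ N(0, t), P(B_t ≥ 3.8) = 1 − Φ(3.8/√t) = 1 − Φ(3.8/√2.74) = 1 − Φ(2.2957) ≈ 0.01085. Doubling: P(τ_{3.8} ≤ 2.74) ≈ 2 · 0.01085 = 0.02170 ≈ 0.0217.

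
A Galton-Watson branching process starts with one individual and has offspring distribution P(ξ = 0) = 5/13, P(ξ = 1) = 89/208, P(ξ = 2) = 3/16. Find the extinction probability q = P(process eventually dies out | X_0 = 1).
q = 1

Mean offspring μ = 0·5/13 + 1·89/208 + 2·3/16 = 167/208 ≤ 1. For μ ≤ 1 with offspring not concentrated at 1, the Galton-Watson process goes extinct almost surely, so q = 1.
(Algebraic check: The pgf is f(s) = 5/13 + 89/208·s + 3/16·s². The extinction probability q is the smallest fixed point of f in [0, 1]. Setting s = f(s):
  3/16·s² + (89/208 − 1)·s + 5/13 = 0
  3/16·s² − (5/13 + 3/16)·s + 5/13 = 0
which factors as (s − 1)·(3/16·s − 5/13) = 0, giving roots s = 1 and s = (5/13)/(3/16) = 80/39. Since 80/39 ≥ 1, the smallest root in [0, 1] is s = 1.)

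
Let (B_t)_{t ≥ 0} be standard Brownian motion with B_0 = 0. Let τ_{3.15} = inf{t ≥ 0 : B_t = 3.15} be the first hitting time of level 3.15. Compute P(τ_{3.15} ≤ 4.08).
P(τ_{3.15} ≤ 4.08) = 2(1 − Φ(3.15/√4.08)) = 2(1 − Φ(1.5595)) ≈ 0.1189

By the reflection principle for standard BM, P(τ_b ≤ t) = 2 · P(B_t ≥ b). Since B_t ~ N(0, t), P(B_t ≥ 3.15) = 1 − Φ(3.15/√t) = 1 − Φ(3.15/√4.08) = 1 − Φ(1.5595) ≈ 0.05944. Doubling: P(τ_{3.15} ≤ 4.08) ≈ 2 · 0.05944 = 0.11888 ≈ 0.1189.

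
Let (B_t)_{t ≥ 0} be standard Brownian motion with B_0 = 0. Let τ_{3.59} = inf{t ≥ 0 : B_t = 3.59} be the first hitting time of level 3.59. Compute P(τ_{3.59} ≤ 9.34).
P(τ_{3.59} ≤ 9.34) = 2(1 − Φ(3.59/√9.34)) = 2(1 − Φ(1.1747)) ≈ 0.2401

By the reflection principle for standard BM, P(τ_b ≤ t) = 2 · P(B_t ≥ b). Since B_t ~ N(0, t), P(B_t ≥ 3.59) = 1 − Φ(3.59/√t) = 1 − Φ(3.59/√9.34) = 1 − Φ(1.1747) ≈ 0.12006. Doubling: P(τ_{3.59} ≤ 9.34) ≈ 2 · 0.12006 = 0.24012 ≈ 0.2401.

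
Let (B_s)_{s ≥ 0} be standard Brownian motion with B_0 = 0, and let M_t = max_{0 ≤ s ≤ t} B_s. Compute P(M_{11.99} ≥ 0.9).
P(M_{11.99} ≥ 0.9) = 2·P(B_{11.99} ≥ 0.9) = 2(1 − Φ(0.9/√11.99)) ≈ 0.7949

By the reflection principle for Brownian motion, P(M_t ≥ a) = 2 · P(B_t ≥ a) for a ≥ 0. Since B_t ~ N(0, t), P(B_t ≥ 0.9) = 1 − Φ(0.9/√t) = 1 − Φ(0.9/√11.99) = 1 − Φ(0.2599). So
  P(M_{11.99} ≥ 0.9) = 2(1 − Φ(0.2599)) ≈ 0.7949.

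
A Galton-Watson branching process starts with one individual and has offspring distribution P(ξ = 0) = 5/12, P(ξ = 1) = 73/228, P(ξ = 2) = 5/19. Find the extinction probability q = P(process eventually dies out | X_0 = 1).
q = 1

Mean offspring μ = 0·5/12 + 1·73/228 + 2·5/19 = 193/228 ≤ 1. For μ ≤ 1 with offspring not concentrated at 1, the Galton-Watson process goes extinct almost surely, so q = 1.
(Algebraic check: The pgf is f(s) = 5/12 + 73/228·s + 5/19·s². The extinction probability q is the smallest fixed point of f in [0, 1]. Setting s = f(s):
  5/19·s² + (73/228 − 1)·s + 5/12 = 0
  5/19·s² − (5/12 + 5/19)·s + 5/12 = 0
which factors as (s − 1)·(5/19·s − 5/12) = 0, giving roots s = 1 and s = (5/12)/(5/19) = 19/12. Since 19/12 ≥ 1, the smallest root in [0, 1] is s = 1.)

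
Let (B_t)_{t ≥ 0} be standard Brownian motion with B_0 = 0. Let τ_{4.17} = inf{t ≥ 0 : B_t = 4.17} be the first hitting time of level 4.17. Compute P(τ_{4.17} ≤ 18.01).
P(τ_{4.17} ≤ 18.01) = 2(1 − Φ(4.17/√18.01)) = 2(1 − Φ(0.9826)) ≈ 0.3258

By the reflection principle for standard BM, P(τ_b ≤ t) = 2 · P(B_t ≥ b). Since B_t ~ N(0, t), P(B_t ≥ 4.17) = 1 − Φ(4.17/√t) = 1 − Φ(4.17/√18.01) = 1 − Φ(0.9826) ≈ 0.16290. Doubling: P(τ_{4.17} ≤ 18.01) ≈ 2 · 0.16290 = 0.32580 ≈ 0.3258.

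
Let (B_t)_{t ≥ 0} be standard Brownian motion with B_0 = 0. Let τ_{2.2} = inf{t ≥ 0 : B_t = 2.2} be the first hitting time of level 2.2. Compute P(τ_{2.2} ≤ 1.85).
P(τ_{2.2} ≤ 1.85) = 2(1 − Φ(2.2/√1.85)) = 2(1 − Φ(1.6175)) ≈ 0.1058

By the reflection principle for standard BM, P(τ_b ≤ t) = 2 · P(B_t ≥ b). Since B_t ~ N(0, t), P(B_t ≥ 2.2) = 1 − Φ(2.2/√t) = 1 − Φ(2.2/√1.85) = 1 − Φ(1.6175) ≈ 0.05289. Doubling: P(τ_{2.2} ≤ 1.85) ≈ 2 · 0.05289 = 0.10578 ≈ 0.1058.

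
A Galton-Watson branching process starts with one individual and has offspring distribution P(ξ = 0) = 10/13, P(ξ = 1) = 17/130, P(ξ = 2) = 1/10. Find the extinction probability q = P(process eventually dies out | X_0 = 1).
q = 1

Mean offspring μ = 0·10/13 + 1·17/130 + 2·1/10 = 43/130 ≤ 1. For μ ≤ 1 with offspring not concentrated at 1, the Galton-Watson process goes extinct almost surely, so q = 1.
(Algebraic check: The pgf is f(s) = 10/13 + 17/130·s + 1/10·s². The extinction probability q is the smallest fixed point of f in [0, 1]. Setting s = f(s):
  1/10·s² + (17/130 − 1)·s + 10/13 = 0
  1/10·s² − (10/13 + 1/10)·s + 10/13 = 0
which factors as (s − 1)·(1/10·s − 10/13) = 0, giving roots s = 1 and s = (10/13)/(1/10) = 100/13. Since 100/13 ≥ 1, the smallest root in [0, 1] is s = 1.)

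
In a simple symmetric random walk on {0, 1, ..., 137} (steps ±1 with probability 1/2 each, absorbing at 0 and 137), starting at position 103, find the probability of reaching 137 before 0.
P(hit 137 before 0) = 103/137

Let u_k = P(hit 137 before 0 | start at k). Then u_0 = 0, u_137 = 1, and u_k = u_{k-1}/2 + u_{k+1}/2 for 1 ≤ k ≤ 136. This harmonic recurrence is solved by u_k = k/137, giving u_103 = 103/137.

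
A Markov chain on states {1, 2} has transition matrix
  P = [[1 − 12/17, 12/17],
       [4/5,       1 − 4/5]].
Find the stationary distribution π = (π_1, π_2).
π_1 = 17/32, π_2 = 15/32

Solve πP = π with π_1 + π_2 = 1. From πP = π: π_1 · (1 − 12/17) + π_2 · 4/5 = π_1 ⇒ π_2 · 4/5 = π_1 · 12/17 ⇒ π_2/π_1 = (12/17)/(4/5) = 15/17. Together with π_1 + π_2 = 1:
  π_1 = (4/5)/(12/17 + 4/5) = (4/5)/(128/85) = 17/32,
  π_2 = (12/17)/(12/17 + 4/5) = (12/17)/(128/85) = 15/32.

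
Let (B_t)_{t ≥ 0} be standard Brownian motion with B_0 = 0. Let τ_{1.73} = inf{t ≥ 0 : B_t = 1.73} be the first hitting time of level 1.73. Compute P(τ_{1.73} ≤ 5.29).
P(τ_{1.73} ≤ 5.29) = 2(1 − Φ(1.73/√5.29)) = 2(1 − Φ(0.7522)) ≈ 0.4519

By the reflection principle for standard BM, P(τ_b ≤ t) = 2 · P(B_t ≥ b). Since B_t ~ N(0, t), P(B_t ≥ 1.73) = 1 − Φ(1.73/√t) = 1 − Φ(1.73/√5.29) = 1 − Φ(0.7522) ≈ 0.22597. Doubling: P(τ_{1.73} ≤ 5.29) ≈ 2 · 0.22597 = 0.45194 ≈ 0.4519.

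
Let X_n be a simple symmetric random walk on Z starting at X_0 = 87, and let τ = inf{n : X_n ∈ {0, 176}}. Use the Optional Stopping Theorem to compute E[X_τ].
E[X_τ] = 87

X_n is a martingale and τ is a bounded-mean stopping time (indeed τ is finite a.s. with bounded expectation since the walk is in a bounded region). By the OST, E[X_τ] = E[X_0] = 87. Equivalently: E[X_τ] = 176 · P(hit 176 first) + 0 · P(hit 0 first) = 176 · (87/176) = 87.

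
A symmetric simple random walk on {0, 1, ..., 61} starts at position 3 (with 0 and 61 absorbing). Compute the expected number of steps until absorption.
E[τ | X_0 = 3] = 174

Let v_k = E[τ | X_0 = k]. Boundary: v_0 = v_61 = 0. Recurrence: v_k = 1 + (v_{k-1} + v_{k+1})/2 for 1 ≤ k ≤ 60. The particular solution to v_k − (v_{k-1} + v_{k+1})/2 = 1 is v_k = −k^2. Adding homogeneous solution A + B k and matching boundaries gives v_k = k (61 − k). Substituting k = 3: v_3 = 3 · 58 = 174.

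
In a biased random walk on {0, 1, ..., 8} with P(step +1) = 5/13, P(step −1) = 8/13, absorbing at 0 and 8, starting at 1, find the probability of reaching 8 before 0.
P(hit 8 before 0) = (1 − (8/5)^1) / (1 − (8/5)^8) = 78125/5462197

Let u_k denote P(reach 8 before 0 | start at k). Boundary: u_0 = 0, u_8 = 1. Recurrence: u_k = 5/13·u_{k+1} + 8/13·u_{k-1} for 1 ≤ k ≤ 7. Try u_k = A + B·r^k with r = q/p = (8/13)/(5/13) = 8/5. Substitution satisfies the recurrence; boundary conditions give:
  u_k = (1 − r^k) / (1 − r^N) = (1 − (8/5)^1) / (1 − (8/5)^8) = 78125/5462197.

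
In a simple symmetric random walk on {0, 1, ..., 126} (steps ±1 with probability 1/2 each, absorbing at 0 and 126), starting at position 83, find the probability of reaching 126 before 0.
P(hit 126 before 0) = 83/126

Let u_k = P(hit 126 before 0 | start at k). Then u_0 = 0, u_126 = 1, and u_k = u_{k-1}/2 + u_{k+1}/2 for 1 ≤ k ≤ 125. This harmonic recurrence is solved by u_k = k/126, giving u_83 = 83/126.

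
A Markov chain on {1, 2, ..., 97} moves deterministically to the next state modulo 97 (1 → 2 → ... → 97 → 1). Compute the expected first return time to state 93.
E[T_93 | X_0 = 93] = 97

The chain cycles deterministically, so starting at state 93 it returns in exactly 97 steps. Equivalently, the stationary distribution is uniform π_j = 1/97 for every state j, so by Kac's formula E[T_93] = 1/π_93 = 97.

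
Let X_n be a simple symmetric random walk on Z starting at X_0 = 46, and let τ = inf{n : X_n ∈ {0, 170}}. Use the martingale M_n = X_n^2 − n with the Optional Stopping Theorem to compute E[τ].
E[τ] = 5704

M_n = X_n^2 − n is a martingale (since E[X_{n+1}^2 | F_n] = X_n^2 + 1). By OST (τ has finite mean in a bounded region), E[M_τ] = E[M_0] = X_0^2 − 0 = 46^2 = 2116. Also E[M_τ] = E[X_τ^2] − E[τ]. The walk exits at 0 or 170, with P(hit 170 first) = 46/170, so E[X_τ^2] = 170^2 · 46/170 + 0 = 7820. Thus E[τ] = E[X_τ^2] − E[M_τ] = 7820 − 2116 = 5704 = 46(170 − 46) = 5704.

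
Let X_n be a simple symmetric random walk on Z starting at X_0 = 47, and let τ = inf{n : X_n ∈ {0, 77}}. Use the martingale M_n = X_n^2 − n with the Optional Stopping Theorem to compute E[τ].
E[τ] = 1410

M_n = X_n^2 − n is a martingale (since E[X_{n+1}^2 | F_n] = X_n^2 + 1). By OST (τ has finite mean in a bounded region), E[M_τ] = E[M_0] = X_0^2 − 0 = 47^2 = 2209. Also E[M_τ] = E[X_τ^2] − E[τ]. The walk exits at 0 or 77, with P(hit 77 first) = 47/77, so E[X_τ^2] = 77^2 · 47/77 + 0 = 3619. Thus E[τ] = E[X_τ^2] − E[M_τ] = 3619 − 2209 = 1410 = 47(77 − 47) = 1410.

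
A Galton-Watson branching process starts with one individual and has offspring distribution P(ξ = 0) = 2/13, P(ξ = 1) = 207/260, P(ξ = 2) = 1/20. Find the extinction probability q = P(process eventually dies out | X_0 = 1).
q = 1

Mean offspring μ = 0·2/13 + 1·207/260 + 2·1/20 = 233/260 ≤ 1. For μ ≤ 1 with offspring not concentrated at 1, the Galton-Watson process goes extinct almost surely, so q = 1.
(Algebraic check: The pgf is f(s) = 2/13 + 207/260·s + 1/20·s². The extinction probability q is the smallest fixed point of f in [0, 1]. Setting s = f(s):
  1/20·s² + (207/260 − 1)·s + 2/13 = 0
  1/20·s² − (2/13 + 1/20)·s + 2/13 = 0
which factors as (s − 1)·(1/20·s − 2/13) = 0, giving roots s = 1 and s = (2/13)/(1/20) = 40/13. Since 40/13 ≥ 1, the smallest root in [0, 1] is s = 1.)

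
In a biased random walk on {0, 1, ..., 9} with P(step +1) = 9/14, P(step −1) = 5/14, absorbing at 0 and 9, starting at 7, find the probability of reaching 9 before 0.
P(hit 9 before 0) = (1 − (5/9)^7) / (1 − (5/9)^9) = 95273091/96366841

Let u_k denote P(reach 9 before 0 | start at k). Boundary: u_0 = 0, u_9 = 1. Recurrence: u_k = 9/14·u_{k+1} + 5/14·u_{k-1} for 1 ≤ k ≤ 8. Try u_k = A + B·r^k with r = q/p = (5/14)/(9/14) = 5/9. Substitution satisfies the recurrence; boundary conditions give:
  u_k = (1 − r^k) / (1 − r^N) = (1 − (5/9)^7) / (1 − (5/9)^9) = 95273091/96366841.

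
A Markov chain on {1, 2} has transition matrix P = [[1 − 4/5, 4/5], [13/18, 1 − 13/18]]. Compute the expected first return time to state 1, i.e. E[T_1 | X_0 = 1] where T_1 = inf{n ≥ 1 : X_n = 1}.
E[T_1 | X_0 = 1] = 1/π_1 = 137/65

For an irreducible recurrent Markov chain with stationary distribution π, E[T_i | X_0 = i] = 1/π_i (Kac's formula). Here π_1 = (13/18)/(4/5 + 13/18) = (13/18)/(137/90) = 65/137, so E[T_1 | X_0 = 1] = 1/π_1 = (4/5 + 13/18)/(13/18) = (137/90)/(13/18) = 137/65.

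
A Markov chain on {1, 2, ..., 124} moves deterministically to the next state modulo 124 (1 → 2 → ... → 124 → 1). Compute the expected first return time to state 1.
E[T_1 | X_0 = 1] = 124

The chain cycles deterministically, so starting at state 1 it returns in exactly 124 steps. Equivalently, the stationary distribution is uniform π_j = 1/124 for every state j, so by Kac's formula E[T_1] = 1/π_1 = 124.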